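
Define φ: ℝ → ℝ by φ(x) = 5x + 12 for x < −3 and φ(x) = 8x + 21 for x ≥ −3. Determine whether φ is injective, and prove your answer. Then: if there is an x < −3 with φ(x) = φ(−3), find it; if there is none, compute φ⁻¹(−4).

Both pieces are strictly increasing (slopes 5 and 8), so each is injective on its own interval.
The left piece maps (−∞, −3) onto (−∞, −3); the right piece maps [−3, ∞) onto [−3, ∞).
These images are disjoint, so no value is attained by both pieces. So φ is injective.
Because the two images are disjoint, no x < −3 has φ(x) = φ(−3), so we compute φ⁻¹(−4): −4 lies in (−∞, −3), so solve 5x + 12 = −4: x = (−4 − 12)/5 = −16/5.

-16/5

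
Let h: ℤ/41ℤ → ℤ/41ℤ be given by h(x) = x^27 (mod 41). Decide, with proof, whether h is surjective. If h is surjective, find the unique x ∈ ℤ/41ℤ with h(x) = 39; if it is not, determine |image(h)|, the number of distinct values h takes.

Since 41 is prime, the nonzero elements of ℤ/41ℤ form a cyclic group of order 40.
As gcd(27, 40) = 1, raising to the 27th power is a bijection on this group: if s^27 ≡ t^27 then (st^{−1})^27 = 1, and the only element of order dividing gcd(27, 40) = 1 is 1, so s = t.
With h(0) = 0 this makes h injective on all of ℤ/41ℤ, hence bijective (finite equal-size domain and codomain). In particular h is surjective.
Since h is surjective, we find the preimage of 39. The inverse of x ↦ x^27 on (ℤ/41ℤ)^× is x ↦ x^3, because 27·3 = 81 = 2·40 + 1 ≡ 1 (mod 40) and x^{40} = 1 for x ≠ 0 (Fermat). So h⁻¹(39) = 39^3 mod 41.
Repeated squaring mod 41: 39^1 ≡ 39, 39^2 ≡ 39² = 1521 ≡ 4. Since 3 = 2 + 1, 39^3 ≡ 4·39: 4·39 = 156 ≡ 33. So 39^3 ≡ 33 (mod 41).
Hence h⁻¹(39) = 33.

33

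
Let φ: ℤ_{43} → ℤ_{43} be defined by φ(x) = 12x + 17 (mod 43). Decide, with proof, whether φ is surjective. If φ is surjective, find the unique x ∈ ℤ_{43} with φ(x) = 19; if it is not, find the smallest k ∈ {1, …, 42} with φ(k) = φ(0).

Since gcd(12, 43) = 1, 12 is invertible modulo 43. Euclid's algorithm: 43 = 3·12 + 7, 12 = 1·7 + 5, 7 = 1·5 + 2, 5 = 2·2 + 1; back-substituting gives 1 = 18·12 − 5·43, so 12⁻¹ ≡ 18 (mod 43).
For any y ∈ ℤ_{43}, x = 18(y − 17) mod 43 satisfies φ(x) = 12·18(y − 17) + 17 ≡ y (since 12·18 ≡ 1 mod 43). So every y has a preimage.
Therefore φ is surjective.
Since φ is surjective, we find φ⁻¹(19): we need 12x ≡ 19 − 17 ≡ 2 (mod 43). Using 12⁻¹ = 18: x ≡ 18·2 = 36, so x = 36.
Check: φ(36) = 12·36 + 17 = 449 = 10·43 + 19 ≡ 19 (mod 43).

36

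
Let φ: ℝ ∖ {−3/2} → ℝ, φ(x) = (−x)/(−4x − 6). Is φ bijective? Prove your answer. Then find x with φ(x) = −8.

-16/11

If φ(x) = 1/4, cross-multiplying gives −4(−x) = −1(−4x − 6), which simplifies to 0 = 6 — false.  So 1/4 has no preimage and φ is not surjective.
Therefore φ is not bijective.
Solving φ(x) = −8: cross-multiplying gives −x = −8(−4x − 6), which rearranges to −33x = 48, so x = −16/11.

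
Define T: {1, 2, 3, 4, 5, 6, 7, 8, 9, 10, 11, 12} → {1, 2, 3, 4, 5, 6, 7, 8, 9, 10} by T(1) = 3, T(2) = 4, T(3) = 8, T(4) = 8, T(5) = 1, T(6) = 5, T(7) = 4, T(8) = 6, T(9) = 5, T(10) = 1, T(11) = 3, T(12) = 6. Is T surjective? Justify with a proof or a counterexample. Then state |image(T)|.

6

No element maps to 2, so T is not surjective.
The image of T is {1, 3, 4, 5, 6, 8}, which has 6 elements.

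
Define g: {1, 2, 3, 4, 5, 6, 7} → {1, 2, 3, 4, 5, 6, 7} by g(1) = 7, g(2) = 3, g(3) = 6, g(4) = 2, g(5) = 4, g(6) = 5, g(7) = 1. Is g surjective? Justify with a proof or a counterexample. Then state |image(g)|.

Every element of the codomain has a preimage: 1 = g(7), 2 = g(4), 3 = g(2), 4 = g(5), 5 = g(6), 6 = g(3), 7 = g(1).
Thus g is surjective.
The image of g is {1, 2, 3, 4, 5, 6, 7}, which has 7 elements.

7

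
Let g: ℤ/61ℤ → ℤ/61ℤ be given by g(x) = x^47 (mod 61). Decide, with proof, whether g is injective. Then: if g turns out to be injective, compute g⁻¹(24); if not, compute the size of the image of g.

Since 61 is prime, the nonzero elements of ℤ/61ℤ form a cyclic group of order 60.
As gcd(47, 60) = 1, raising to the 47th power is a bijection on this group: if u^47 ≡ v^47 then (uv^{−1})^47 = 1, and the only element of order dividing gcd(47, 60) = 1 is 1, so u = v.
With g(0) = 0 this makes g injective on all of ℤ/61ℤ, hence bijective (finite equal-size domain and codomain). In particular g is injective.
Since g is injective, we find the preimage of 24. The inverse of x ↦ x^47 on (ℤ/61ℤ)^× is x ↦ x^23, because 47·23 = 1081 = 18·60 + 1 ≡ 1 (mod 60) and x^{60} = 1 for x ≠ 0 (Fermat). So g⁻¹(24) = 24^23 mod 61.
Repeated squaring mod 61: 24^1 ≡ 24, 24^2 ≡ 24² = 576 ≡ 27, 24^4 ≡ 27² = 729 ≡ 58, 24^8 ≡ 58² = 3364 ≡ 9, 24^16 ≡ 9² = 81 ≡ 20. Since 23 = 16 + 4 + 2 + 1, 24^23 ≡ 20·58·27·24: 20·58 = 1160 ≡ 1, then 1·27 = 27, then 27·24 = 648 ≡ 38. So 24^23 ≡ 38 (mod 61).
Hence g⁻¹(24) = 38.

38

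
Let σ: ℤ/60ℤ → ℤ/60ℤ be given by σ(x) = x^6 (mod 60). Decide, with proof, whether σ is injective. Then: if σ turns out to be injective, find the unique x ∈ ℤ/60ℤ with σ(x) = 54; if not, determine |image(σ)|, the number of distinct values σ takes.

12

σ(2): Repeated squaring mod 60: 2^1 ≡ 2, 2^2 ≡ 2² = 4, 2^4 ≡ 4² = 16. Since 6 = 4 + 2, 2^6 ≡ 16·4: 16·4 = 64 ≡ 4. So 2^6 ≡ 4 (mod 60).
σ(8): Repeated squaring mod 60: 8^1 ≡ 8, 8^2 ≡ 8² = 64 ≡ 4, 8^4 ≡ 4² = 16. Since 6 = 4 + 2, 8^6 ≡ 16·4: 16·4 = 64 ≡ 4. So 8^6 ≡ 4 (mod 60).
So σ(2) = σ(8) = 4 while 2 ≠ 8, thus σ is not injective.
Since σ is not injective, we determine |image(σ)|. Computing x^6 mod 60 for each x (by repeated squaring, reducing mod 60 at every step), the values σ(0), σ(1), …, σ(59) are: 0, 1, 4, 9, 16, 25, 36, 49, 4, 21, 40, 1, 24, 49, 16, 45, 16, 49, 24, 1, 40, 21, 4, 49, 36, 25, 16, 9, 4, 1, 0, 1, 4, 9, 16, 25, 36, 49, 4, 21, 40, 1, 24, 49, 16, 45, 16, 49, 24, 1, 40, 21, 4, 49, 36, 25, 16, 9, 4, 1.
The distinct values are {0, 1, 4, 9, 16, 21, 24, 25, 36, 40, 45, 49}; there are 12 of them.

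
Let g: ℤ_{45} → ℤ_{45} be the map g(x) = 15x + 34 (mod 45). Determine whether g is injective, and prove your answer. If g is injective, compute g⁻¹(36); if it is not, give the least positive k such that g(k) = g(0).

3

We have gcd(15, 45) = 15 > 1. Taking a = 0 and b = 3: g(0) = 34 and g(3) = 15·3 + 34 = 79 ≡ 34 (mod 45).
So g(0) = g(3) while 0 ≠ 3, hence g is not injective.
Since g is not injective, we find the least positive k with g(k) = g(0): this means 15k ≡ 0 (mod 45), i.e. 45 ∣ 15k. Since gcd(15, 45) = 15, dividing through by 15 this holds exactly when 3 ∣ k.
The smallest positive such k is 3.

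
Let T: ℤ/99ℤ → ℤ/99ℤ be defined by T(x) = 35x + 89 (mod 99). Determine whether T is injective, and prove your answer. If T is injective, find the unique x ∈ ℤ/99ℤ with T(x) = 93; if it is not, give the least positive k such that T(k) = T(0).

If T(u) = T(v), then 35u ≡ 35v (mod 99). Because gcd(35, 99) = 1, we may cancel 35 to get u ≡ v (mod 99).
Therefore T is injective.
We now compute 35⁻¹ mod 99 explicitly. Euclid's algorithm: 99 = 2·35 + 29, 35 = 1·29 + 6, 29 = 4·6 + 5, 6 = 1·5 + 1; back-substituting gives 1 = 17·35 − 6·99, so 35⁻¹ ≡ 17 (mod 99).
Since T is injective, we find T⁻¹(93): we need 35x ≡ 93 − 89 ≡ 4 (mod 99). Using 35⁻¹ = 17: x ≡ 17·4 = 68, so x = 68.
Check: T(68) = 35·68 + 89 = 2469 = 24·99 + 93 ≡ 93 (mod 99).

68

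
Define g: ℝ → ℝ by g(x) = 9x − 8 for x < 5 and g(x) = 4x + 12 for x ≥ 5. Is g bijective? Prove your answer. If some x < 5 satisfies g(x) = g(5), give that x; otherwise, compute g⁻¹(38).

40/9

Both pieces are strictly increasing (slopes 9 and 4), so each is injective on its own interval.
The left piece maps (−∞, 5) onto (−∞, 37); the right piece maps [5, ∞) onto [32, ∞).
These images overlap. In particular g(5) = 32 (right piece), and solving 9x − 8 = 32 on the left piece gives x = 40/9 < 5.
So g(40/9) = g(5) with 40/9 ≠ 5, and g is not injective, hence not bijective. This x = 40/9 is the requested value below 5.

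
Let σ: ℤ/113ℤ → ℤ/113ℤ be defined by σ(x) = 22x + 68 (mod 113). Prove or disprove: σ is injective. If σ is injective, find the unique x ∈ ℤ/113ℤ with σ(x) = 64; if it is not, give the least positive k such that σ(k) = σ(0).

82

Suppose σ(s) = σ(t) in ℤ/113ℤ. Then 22s + 68 ≡ 22t + 68 (mod 113), therefore 22(s − t) ≡ 0 (mod 113).
Since gcd(22, 113) = 1, 22 is invertible modulo 113, hence s − t ≡ 0 (mod 113), i.e. s = t.
Therefore σ is injective.
We now compute 22⁻¹ mod 113 explicitly. Euclid's algorithm: 113 = 5·22 + 3, 22 = 7·3 + 1; back-substituting gives 1 = 36·22 − 7·113, so 22⁻¹ ≡ 36 (mod 113).
Since σ is injective, we compute σ⁻¹(64): solve 22x + 68 ≡ 64 (mod 113), i.e. 22x ≡ 109 (mod 113).
Multiplying by 22⁻¹ = 36 gives x ≡ 36·109 = 3924 = 34·113 + 82 ≡ 82 (mod 113).
Check: σ(82) = 22·82 + 68 = 1872 = 16·113 + 64 ≡ 64 (mod 113).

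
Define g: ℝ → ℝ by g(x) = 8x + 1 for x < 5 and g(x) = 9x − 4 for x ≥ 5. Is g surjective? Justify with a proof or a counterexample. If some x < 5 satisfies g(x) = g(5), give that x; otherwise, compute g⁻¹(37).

9/2

Both pieces are strictly increasing (slopes 8 and 9), so each is injective on its own interval.
The left piece maps (−∞, 5) onto (−∞, 41); the right piece maps [5, ∞) onto [41, ∞).
These images together cover ℝ, so g is surjective.
Because the two images are disjoint, no x < 5 has g(x) = g(5), so we compute g⁻¹(37): 37 lies in (−∞, 41), so solve 8x + 1 = 37: x = (37 − 1)/8 = 9/2.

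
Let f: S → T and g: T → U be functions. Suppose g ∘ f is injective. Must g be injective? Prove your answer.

No. Take S = {1, 2}, T = {1, 2, 3}, U = {1, 2, 3}, f(a) = a for each a ∈ S, and g(b) = 2 if b ∈ {2, 3} else g(b) = b.
Then g ∘ f = f is injective (S ⊂ T and f is the inclusion), but g(2) = g(3) = 2 with 2 ≠ 3, so g is not injective.

not injective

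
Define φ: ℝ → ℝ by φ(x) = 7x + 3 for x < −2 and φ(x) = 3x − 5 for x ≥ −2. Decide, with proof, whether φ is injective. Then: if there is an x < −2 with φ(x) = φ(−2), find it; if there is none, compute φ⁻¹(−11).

Both pieces are strictly increasing (slopes 7 and 3), so each is injective on its own interval.
The left piece maps (−∞, −2) onto (−∞, −11); the right piece maps [−2, ∞) onto [−11, ∞).
These images are disjoint, so no value is attained by both pieces. Thus φ is injective.
Because the two images are disjoint, no x < −2 has φ(x) = φ(−2), so we compute φ⁻¹(−11): −11 lies in [−11, ∞), so solve 3x − 5 = −11: x = (−11 + 5)/3 = −2.

-2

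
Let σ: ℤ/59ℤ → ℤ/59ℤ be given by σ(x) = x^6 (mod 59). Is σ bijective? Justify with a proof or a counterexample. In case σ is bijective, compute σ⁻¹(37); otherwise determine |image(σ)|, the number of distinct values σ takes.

σ(29): Repeated squaring mod 59: 29^1 ≡ 29, 29^2 ≡ 29² = 841 ≡ 15, 29^4 ≡ 15² = 225 ≡ 48. Since 6 = 4 + 2, 29^6 ≡ 48·15: 48·15 = 720 ≡ 12. So 29^6 ≡ 12 (mod 59).
σ(30): Repeated squaring mod 59: 30^1 ≡ 30, 30^2 ≡ 30² = 900 ≡ 15, 30^4 ≡ 15² = 225 ≡ 48. Since 6 = 4 + 2, 30^6 ≡ 48·15: 48·15 = 720 ≡ 12. So 30^6 ≡ 12 (mod 59).
So σ(29) = σ(30) = 12 while 29 ≠ 30, therefore σ is not injective, hence not bijective.
Since σ is not bijective, we determine |image(σ)|. Computing x^6 mod 59 for each x (by repeated squaring, reducing mod 59 at every step), the values σ(0), σ(1), …, σ(58) are: 0, 1, 5, 21, 25, 49, 46, 3, 7, 28, 9, 27, 53, 19, 15, 26, 35, 20, 22, 48, 45, 4, 17, 51, 29, 41, 36, 57, 16, 12, 12, 16, 57, 36, 41, 29, 51, 17, 4, 45, 48, 22, 20, 35, 26, 15, 19, 53, 27, 9, 28, 7, 3, 46, 49, 25, 21, 5, 1.
The distinct values are {0, 1, 3, 4, 5, 7, 9, 12, 15, 16, 17, 19, 20, 21, 22, 25, 26, 27, 28, 29, 35, 36, 41, 45, 46, 48, 49, 51, 53, 57}; there are 30 of them.

30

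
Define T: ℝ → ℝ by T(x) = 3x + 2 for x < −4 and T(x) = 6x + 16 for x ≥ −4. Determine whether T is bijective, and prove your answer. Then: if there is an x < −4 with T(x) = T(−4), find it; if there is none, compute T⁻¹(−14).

Both pieces are strictly increasing (slopes 3 and 6), so each is injective on its own interval.
The left piece maps (−∞, −4) onto (−∞, −10); the right piece maps [−4, ∞) onto [−8, ∞).
The images leave a gap (−10 has no preimage), so T is not surjective, hence not bijective.
Because the two images are disjoint, no x < −4 has T(x) = T(−4), so we compute T⁻¹(−14): −14 lies in (−∞, −10), so solve 3x + 2 = −14: x = (−14 − 2)/3 = −16/3.

-16/3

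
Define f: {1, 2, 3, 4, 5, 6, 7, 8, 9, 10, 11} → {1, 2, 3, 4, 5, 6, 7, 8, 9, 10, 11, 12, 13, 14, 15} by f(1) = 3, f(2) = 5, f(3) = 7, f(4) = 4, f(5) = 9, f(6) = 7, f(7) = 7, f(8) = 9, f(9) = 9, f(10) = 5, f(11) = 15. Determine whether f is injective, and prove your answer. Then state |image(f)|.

f(3) = 7 = f(6) with 3 ≠ 6, so f is not injective.
The image of f is {3, 4, 5, 7, 9, 15}, which has 6 elements.

6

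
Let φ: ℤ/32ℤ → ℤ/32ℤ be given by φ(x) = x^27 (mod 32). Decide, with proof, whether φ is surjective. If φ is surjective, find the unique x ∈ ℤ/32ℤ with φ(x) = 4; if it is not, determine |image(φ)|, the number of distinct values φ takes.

17

φ(0) = 0^27 = 0.
φ(2): Repeated squaring mod 32: 2^1 ≡ 2, 2^2 ≡ 2² = 4, 2^4 ≡ 4² = 16, 2^8 ≡ 16² = 256 ≡ 0, 2^16 ≡ 0² = 0. Since 27 = 16 + 8 + 2 + 1, 2^27 ≡ 0·0·4·2: 0·0 = 0, then 0·4 = 0, then 0·2 = 0. So 2^27 ≡ 0 (mod 32).
So φ(0) = φ(2) = 0 while 0 ≠ 2, hence φ is not injective.
A non-injective map from the 32-element set ℤ/32ℤ to itself takes at most 31 distinct values, so it cannot be surjective. Therefore φ is not surjective.
Since φ is not surjective, we determine |image(φ)|. Computing x^27 mod 32 for each x (by repeated squaring, reducing mod 32 at every step), the values φ(0), φ(1), …, φ(31) are: 0, 1, 0, 27, 0, 29, 0, 23, 0, 25, 0, 19, 0, 21, 0, 15, 0, 17, 0, 11, 0, 13, 0, 7, 0, 9, 0, 3, 0, 5, 0, 31.
The distinct values are {0, 1, 3, 5, 7, 9, 11, 13, 15, 17, 19, 21, 23, 25, 27, 29, 31}; there are 17 of them.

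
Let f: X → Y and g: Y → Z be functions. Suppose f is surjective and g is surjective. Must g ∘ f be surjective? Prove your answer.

Let c ∈ Z. Since g is surjective, there is b ∈ Y with g(b) = c. Since f is surjective, there is a ∈ X with f(a) = b.
Then (g ∘ f)(a) = g(b) = c. So g ∘ f is surjective.

surjective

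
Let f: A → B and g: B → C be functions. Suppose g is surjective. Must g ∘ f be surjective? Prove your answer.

No. Take A = {1}, B = C = {1, 2, 3, 4, 5}, f(1) = 1, and g = identity (surjective).
Then (g ∘ f)(1) = 1, and 5 ∈ C has no preimage under g ∘ f, so g ∘ f is not surjective.

not surjective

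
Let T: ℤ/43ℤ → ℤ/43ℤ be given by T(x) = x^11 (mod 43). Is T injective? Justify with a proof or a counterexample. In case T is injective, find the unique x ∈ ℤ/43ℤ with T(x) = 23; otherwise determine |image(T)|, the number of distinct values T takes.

Since 43 is prime, the nonzero elements of ℤ/43ℤ form a cyclic group of order 42.
As gcd(11, 42) = 1, raising to the 11th power is a bijection on this group: if u^11 ≡ v^11 then (uv^{−1})^11 = 1, and the only element of order dividing gcd(11, 42) = 1 is 1, so u = v.
With T(0) = 0 this makes T injective on all of ℤ/43ℤ, hence bijective (finite equal-size domain and codomain). In particular T is injective.
Since T is injective, we find the preimage of 23. The inverse of x ↦ x^11 on (ℤ/43ℤ)^× is x ↦ x^23, because 11·23 = 253 = 6·42 + 1 ≡ 1 (mod 42) and x^{42} = 1 for x ≠ 0 (Fermat). So T⁻¹(23) = 23^23 mod 43.
Repeated squaring mod 43: 23^1 ≡ 23, 23^2 ≡ 23² = 529 ≡ 13, 23^4 ≡ 13² = 169 ≡ 40, 23^8 ≡ 40² = 1600 ≡ 9, 23^16 ≡ 9² = 81 ≡ 38. Since 23 = 16 + 4 + 2 + 1, 23^23 ≡ 38·40·13·23: 38·40 = 1520 ≡ 15, then 15·13 = 195 ≡ 23, then 23·23 = 529 ≡ 13. So 23^23 ≡ 13 (mod 43).
Hence T⁻¹(23) = 13.

13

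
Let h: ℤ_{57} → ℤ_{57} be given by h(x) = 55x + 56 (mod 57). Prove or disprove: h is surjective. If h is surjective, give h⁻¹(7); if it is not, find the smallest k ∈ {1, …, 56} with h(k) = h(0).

Since gcd(55, 57) = 1, 55 is invertible modulo 57. Euclid's algorithm: 57 = 1·55 + 2, 55 = 27·2 + 1; back-substituting gives 1 = 28·55 − 27·57, so 55⁻¹ ≡ 28 (mod 57).
For any y ∈ ℤ_{57}, x = 28(y − 56) mod 57 satisfies h(x) = 55·28(y − 56) + 56 ≡ y (since 55·28 ≡ 1 mod 57). So every y has a preimage.
Thus h is surjective.
Since h is surjective, we compute h⁻¹(7): solve 55x + 56 ≡ 7 (mod 57), i.e. 55x ≡ 8 (mod 57).
Multiplying by 55⁻¹ = 28 gives x ≡ 28·8 = 224 = 3·57 + 53 ≡ 53 (mod 57).
Check: h(53) = 55·53 + 56 = 2971 = 52·57 + 7 ≡ 7 (mod 57).

53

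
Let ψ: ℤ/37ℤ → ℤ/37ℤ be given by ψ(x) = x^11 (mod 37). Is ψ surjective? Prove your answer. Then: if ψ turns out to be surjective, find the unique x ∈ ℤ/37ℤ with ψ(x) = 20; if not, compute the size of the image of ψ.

Since 37 is prime, the nonzero elements of ℤ/37ℤ form a cyclic group of order 36.
As gcd(11, 36) = 1, raising to the 11th power is a bijection on this group: if u^11 ≡ v^11 then (uv^{−1})^11 = 1, and the only element of order dividing gcd(11, 36) = 1 is 1, so u = v.
With ψ(0) = 0 this makes ψ injective on all of ℤ/37ℤ, hence bijective (finite equal-size domain and codomain). In particular ψ is surjective.
Since ψ is surjective, we find the preimage of 20. The inverse of x ↦ x^11 on (ℤ/37ℤ)^× is x ↦ x^23, because 11·23 = 253 = 7·36 + 1 ≡ 1 (mod 36) and x^{36} = 1 for x ≠ 0 (Fermat). So ψ⁻¹(20) = 20^23 mod 37.
Repeated squaring mod 37: 20^1 ≡ 20, 20^2 ≡ 20² = 400 ≡ 30, 20^4 ≡ 30² = 900 ≡ 12, 20^8 ≡ 12² = 144 ≡ 33, 20^16 ≡ 33² = 1089 ≡ 16. Since 23 = 16 + 4 + 2 + 1, 20^23 ≡ 16·12·30·20: 16·12 = 192 ≡ 7, then 7·30 = 210 ≡ 25, then 25·20 = 500 ≡ 19. So 20^23 ≡ 19 (mod 37).
Hence ψ⁻¹(20) = 19.

19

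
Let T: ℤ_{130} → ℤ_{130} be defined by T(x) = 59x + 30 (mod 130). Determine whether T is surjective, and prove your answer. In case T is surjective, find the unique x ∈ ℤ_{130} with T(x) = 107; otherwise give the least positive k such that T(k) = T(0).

Since gcd(59, 130) = 1, 59 is invertible modulo 130. Euclid's algorithm: 130 = 2·59 + 12, 59 = 4·12 + 11, 12 = 1·11 + 1; back-substituting gives 1 = 119·59 − 54·130, so 59⁻¹ ≡ 119 (mod 130).
Then y ↦ 119(y − 30) is a two-sided inverse to T, so every y ∈ ℤ_{130} has a preimage.
So T is surjective.
Since T is surjective, we compute T⁻¹(107): solve 59x + 30 ≡ 107 (mod 130), i.e. 59x ≡ 77 (mod 130).
Multiplying by 59⁻¹ = 119 gives x ≡ 119·77 = 9163 = 70·130 + 63 ≡ 63 (mod 130).
Check: T(63) = 59·63 + 30 = 3747 = 28·130 + 107 ≡ 107 (mod 130).

63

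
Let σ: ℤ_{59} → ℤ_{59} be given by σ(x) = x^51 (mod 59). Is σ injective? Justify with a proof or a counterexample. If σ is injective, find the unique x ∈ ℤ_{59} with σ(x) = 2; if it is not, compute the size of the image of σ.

43

Since 59 is prime, the nonzero elements of ℤ_{59} form a cyclic group of order 58.
As gcd(51, 58) = 1, raising to the 51st power is a bijection on this group: if s^51 ≡ t^51 then (st^{−1})^51 = 1, and the only element of order dividing gcd(51, 58) = 1 is 1, so s = t.
With σ(0) = 0 this makes σ injective on all of ℤ_{59}, hence bijective (finite equal-size domain and codomain). In particular σ is injective.
Since σ is injective, we find the preimage of 2. The inverse of x ↦ x^51 on (ℤ_{59})^× is x ↦ x^33, because 51·33 = 1683 = 29·58 + 1 ≡ 1 (mod 58) and x^{58} = 1 for x ≠ 0 (Fermat). So σ⁻¹(2) = 2^33 mod 59.
Repeated squaring mod 59: 2^1 ≡ 2, 2^2 ≡ 2² = 4, 2^4 ≡ 4² = 16, 2^8 ≡ 16² = 256 ≡ 20, 2^16 ≡ 20² = 400 ≡ 46, 2^32 ≡ 46² = 2116 ≡ 51. Since 33 = 32 + 1, 2^33 ≡ 51·2: 51·2 = 102 ≡ 43. So 2^33 ≡ 43 (mod 59).
Hence σ⁻¹(2) = 43.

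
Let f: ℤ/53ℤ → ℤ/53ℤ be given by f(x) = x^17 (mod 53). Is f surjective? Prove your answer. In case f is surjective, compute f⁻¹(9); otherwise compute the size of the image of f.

Since 53 is prime, the nonzero elements of ℤ/53ℤ form a cyclic group of order 52.
As gcd(17, 52) = 1, raising to the 17th power is a bijection on this group: if a^17 ≡ b^17 then (ab^{−1})^17 = 1, and the only element of order dividing gcd(17, 52) = 1 is 1, so a = b.
With f(0) = 0 this makes f injective on all of ℤ/53ℤ, hence bijective (finite equal-size domain and codomain). In particular f is surjective.
Since f is surjective, we find the preimage of 9. The inverse of x ↦ x^17 on (ℤ/53ℤ)^× is x ↦ x^49, because 17·49 = 833 = 16·52 + 1 ≡ 1 (mod 52) and x^{52} = 1 for x ≠ 0 (Fermat). So f⁻¹(9) = 9^49 mod 53.
Repeated squaring mod 53: 9^1 ≡ 9, 9^2 ≡ 9² = 81 ≡ 28, 9^4 ≡ 28² = 784 ≡ 42, 9^8 ≡ 42² = 1764 ≡ 15, 9^16 ≡ 15² = 225 ≡ 13, 9^32 ≡ 13² = 169 ≡ 10. Since 49 = 32 + 16 + 1, 9^49 ≡ 10·13·9: 10·13 = 130 ≡ 24, then 24·9 = 216 ≡ 4. So 9^49 ≡ 4 (mod 53).
Hence f⁻¹(9) = 4.

4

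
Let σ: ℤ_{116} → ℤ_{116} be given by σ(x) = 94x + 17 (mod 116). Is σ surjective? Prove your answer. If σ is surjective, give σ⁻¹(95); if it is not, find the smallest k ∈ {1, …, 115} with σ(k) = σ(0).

Since gcd(94, 116) = 2, we have 94x ≡ 0 (mod 2) for all x, so σ(x) ≡ 1 (mod 2).
But 0 ≢ 1 (mod 2), so 0 ∈ ℤ_{116} has no preimage. So σ is not surjective.
Since σ is not surjective, we find the least positive k with σ(k) = σ(0): this means 94k ≡ 0 (mod 116), i.e. 116 ∣ 94k. Since gcd(94, 116) = 2, dividing through by 2 this holds exactly when 58 ∣ 47k, and as gcd(47, 58) = 1, exactly when 58 ∣ k.
The smallest positive such k is 58.

58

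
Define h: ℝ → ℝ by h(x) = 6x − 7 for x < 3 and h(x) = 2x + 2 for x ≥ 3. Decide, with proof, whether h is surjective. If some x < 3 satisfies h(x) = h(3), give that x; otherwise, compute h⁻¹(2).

5/2

Both pieces are strictly increasing (slopes 6 and 2), so each is injective on its own interval.
The left piece maps (−∞, 3) onto (−∞, 11); the right piece maps [3, ∞) onto [8, ∞).
The union (−∞, 11) ∪ [8, ∞) covers ℝ, so h is surjective.
For the follow-up: the images overlap, so an x < 3 with h(x) = h(3) exists. h(3) = 8; solving 6x − 7 = 8 for x < 3 gives x = (8 + 7)/6 = 5/2.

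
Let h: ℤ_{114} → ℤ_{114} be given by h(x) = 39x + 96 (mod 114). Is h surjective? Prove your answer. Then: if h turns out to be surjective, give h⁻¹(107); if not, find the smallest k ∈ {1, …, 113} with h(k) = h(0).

Since gcd(39, 114) = 3, we have 39x ≡ 0 (mod 3) for all x, so h(x) ≡ 0 (mod 3).
But 1 ≢ 0 (mod 3), so 1 ∈ ℤ_{114} has no preimage. So h is not surjective.
Since h is not surjective, we find the least positive k with h(k) = h(0): this means 39k ≡ 0 (mod 114), i.e. 114 ∣ 39k. Since gcd(39, 114) = 3, dividing through by 3 this holds exactly when 38 ∣ 13k, and as gcd(13, 38) = 1, exactly when 38 ∣ k.
The smallest positive such k is 38.

38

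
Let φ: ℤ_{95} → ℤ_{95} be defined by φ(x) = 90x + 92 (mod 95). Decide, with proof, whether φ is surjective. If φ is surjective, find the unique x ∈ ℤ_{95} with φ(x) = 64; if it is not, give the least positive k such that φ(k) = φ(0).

19

Since gcd(90, 95) = 5, we have 90x ≡ 0 (mod 5) for all x, so φ(x) ≡ 2 (mod 5).
But 0 ≢ 2 (mod 5), so 0 ∈ ℤ_{95} has no preimage. So φ is not surjective.
Since φ is not surjective, we find the least positive k with φ(k) = φ(0): this means 90k ≡ 0 (mod 95), i.e. 95 ∣ 90k. Since gcd(90, 95) = 5, dividing through by 5 this holds exactly when 19 ∣ 18k, and as gcd(18, 19) = 1, exactly when 19 ∣ k.
The smallest positive such k is 19.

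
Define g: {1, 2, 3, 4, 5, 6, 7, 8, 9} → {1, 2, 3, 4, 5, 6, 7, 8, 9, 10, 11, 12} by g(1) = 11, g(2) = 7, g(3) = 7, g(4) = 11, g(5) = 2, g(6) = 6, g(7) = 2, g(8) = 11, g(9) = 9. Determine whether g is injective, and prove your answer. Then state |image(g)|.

5

g(2) = 7 = g(3) with 2 ≠ 3, so g is not injective.
The image of g is {2, 6, 7, 9, 11}, which has 5 elements.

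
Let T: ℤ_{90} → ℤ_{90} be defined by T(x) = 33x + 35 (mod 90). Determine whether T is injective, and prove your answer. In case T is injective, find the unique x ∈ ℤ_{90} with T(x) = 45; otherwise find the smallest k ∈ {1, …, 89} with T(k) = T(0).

We have gcd(33, 90) = 3 > 1. Taking a = 0 and b = 30: T(0) = 35 and T(30) = 33·30 + 35 = 1025 ≡ 35 (mod 90).
So T(0) = T(30) while 0 ≠ 30, thus T is not injective.
Since T is not injective, we find the least positive k with T(k) = T(0): this means 33k ≡ 0 (mod 90), i.e. 90 ∣ 33k. Since gcd(33, 90) = 3, dividing through by 3 this holds exactly when 30 ∣ 11k, and as gcd(11, 30) = 1, exactly when 30 ∣ k.
The smallest positive such k is 30.

30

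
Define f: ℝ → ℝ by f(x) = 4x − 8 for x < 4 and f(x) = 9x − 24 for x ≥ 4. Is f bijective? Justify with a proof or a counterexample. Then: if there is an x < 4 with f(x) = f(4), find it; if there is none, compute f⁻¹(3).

11/4

Both pieces are strictly increasing (slopes 4 and 9), so each is injective on its own interval.
The left piece maps (−∞, 4) onto (−∞, 8); the right piece maps [4, ∞) onto [12, ∞).
The images leave a gap (8 has no preimage), so f is not surjective, hence not bijective.
Because the two images are disjoint, no x < 4 has f(x) = f(4), so we compute f⁻¹(3): 3 lies in (−∞, 8), so solve 4x − 8 = 3: x = (3 + 8)/4 = 11/4.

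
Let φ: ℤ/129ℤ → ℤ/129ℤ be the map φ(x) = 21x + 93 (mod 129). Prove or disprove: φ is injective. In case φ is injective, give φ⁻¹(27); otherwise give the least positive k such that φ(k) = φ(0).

We have gcd(21, 129) = 3 > 1. Taking a = 0 and b = 43: φ(0) = 93 and φ(43) = 21·43 + 93 = 996 ≡ 93 (mod 129).
So φ(0) = φ(43) while 0 ≠ 43, thus φ is not injective.
Since φ is not injective, we find the least positive k with φ(k) = φ(0): this means 21k ≡ 0 (mod 129), i.e. 129 ∣ 21k. Since gcd(21, 129) = 3, dividing through by 3 this holds exactly when 43 ∣ 7k, and as gcd(7, 43) = 1, exactly when 43 ∣ k.
The smallest positive such k is 43.

43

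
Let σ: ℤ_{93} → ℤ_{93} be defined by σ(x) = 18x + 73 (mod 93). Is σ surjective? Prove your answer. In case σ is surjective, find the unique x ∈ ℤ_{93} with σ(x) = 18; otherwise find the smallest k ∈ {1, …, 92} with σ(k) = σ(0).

By definition, σ is surjective if every y in the codomain equals σ(x) for some x in the domain.
Since gcd(18, 93) = 3, we have 18x ≡ 0 (mod 3) for all x, so σ(x) ≡ 1 (mod 3).
But 0 ≢ 1 (mod 3), so 0 ∈ ℤ_{93} has no preimage. So σ is not surjective.
Since σ is not surjective, we find the least positive k with σ(k) = σ(0): this means 18k ≡ 0 (mod 93), i.e. 93 ∣ 18k. Since gcd(18, 93) = 3, dividing through by 3 this holds exactly when 31 ∣ 6k, and as gcd(6, 31) = 1, exactly when 31 ∣ k.
The smallest positive such k is 31.

31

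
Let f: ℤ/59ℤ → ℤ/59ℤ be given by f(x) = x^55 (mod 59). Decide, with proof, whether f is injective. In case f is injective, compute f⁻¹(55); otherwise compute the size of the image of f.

40

Since 59 is prime, the nonzero elements of ℤ/59ℤ form a cyclic group of order 58.
As gcd(55, 58) = 1, raising to the 55th power is a bijection on this group: if u^55 ≡ v^55 then (uv^{−1})^55 = 1, and the only element of order dividing gcd(55, 58) = 1 is 1, so u = v.
With f(0) = 0 this makes f injective on all of ℤ/59ℤ, hence bijective (finite equal-size domain and codomain). In particular f is injective.
Since f is injective, we find the preimage of 55. The inverse of x ↦ x^55 on (ℤ/59ℤ)^× is x ↦ x^19, because 55·19 = 1045 = 18·58 + 1 ≡ 1 (mod 58) and x^{58} = 1 for x ≠ 0 (Fermat). So f⁻¹(55) = 55^19 mod 59.
Repeated squaring mod 59: 55^1 ≡ 55, 55^2 ≡ 55² = 3025 ≡ 16, 55^4 ≡ 16² = 256 ≡ 20, 55^8 ≡ 20² = 400 ≡ 46, 55^16 ≡ 46² = 2116 ≡ 51. Since 19 = 16 + 2 + 1, 55^19 ≡ 51·16·55: 51·16 = 816 ≡ 49, then 49·55 = 2695 ≡ 40. So 55^19 ≡ 40 (mod 59).
Hence f⁻¹(55) = 40.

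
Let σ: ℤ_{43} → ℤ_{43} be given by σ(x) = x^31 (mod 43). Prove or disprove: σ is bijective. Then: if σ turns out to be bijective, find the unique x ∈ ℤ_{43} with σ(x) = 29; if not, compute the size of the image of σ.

Since 43 is prime, the nonzero elements of ℤ_{43} form a cyclic group of order 42.
As gcd(31, 42) = 1, raising to the 31st power is a bijection on this group: if x_1^31 ≡ x_2^31 then (x_1x_2^{−1})^31 = 1, and the only element of order dividing gcd(31, 42) = 1 is 1, so x_1 = x_2.
With σ(0) = 0 this makes σ injective on all of ℤ_{43}, hence bijective (finite equal-size domain and codomain). In particular σ is bijective.
Since σ is bijective, we find the preimage of 29. The inverse of x ↦ x^31 on (ℤ_{43})^× is x ↦ x^19, because 31·19 = 589 = 14·42 + 1 ≡ 1 (mod 42) and x^{42} = 1 for x ≠ 0 (Fermat). So σ⁻¹(29) = 29^19 mod 43.
Repeated squaring mod 43: 29^1 ≡ 29, 29^2 ≡ 29² = 841 ≡ 24, 29^4 ≡ 24² = 576 ≡ 17, 29^8 ≡ 17² = 289 ≡ 31, 29^16 ≡ 31² = 961 ≡ 15. Since 19 = 16 + 2 + 1, 29^19 ≡ 15·24·29: 15·24 = 360 ≡ 16, then 16·29 = 464 ≡ 34. So 29^19 ≡ 34 (mod 43).
Hence σ⁻¹(29) = 34.

34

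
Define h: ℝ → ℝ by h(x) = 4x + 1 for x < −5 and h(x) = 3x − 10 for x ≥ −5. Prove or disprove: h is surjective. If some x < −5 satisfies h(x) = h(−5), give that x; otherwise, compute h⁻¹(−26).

-13/2

Both pieces are strictly increasing (slopes 4 and 3), so each is injective on its own interval.
The left piece maps (−∞, −5) onto (−∞, −19); the right piece maps [−5, ∞) onto [−25, ∞).
The union (−∞, −19) ∪ [−25, ∞) covers ℝ, so h is surjective.
For the follow-up: the images overlap, so an x < −5 with h(x) = h(−5) exists. h(−5) = −25; solving 4x + 1 = −25 for x < −5 gives x = (−25 − 1)/4 = −13/2.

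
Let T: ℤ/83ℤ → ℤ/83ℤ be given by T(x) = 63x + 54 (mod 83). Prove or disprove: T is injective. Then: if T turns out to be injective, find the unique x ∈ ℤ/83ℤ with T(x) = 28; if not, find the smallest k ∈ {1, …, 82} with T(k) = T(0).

76

By definition, T is injective when T(u) = T(v) forces u = v.
If T(u) = T(v), then 63u ≡ 63v (mod 83). Because gcd(63, 83) = 1, we may cancel 63 to get u ≡ v (mod 83).
So T is injective.
We now compute 63⁻¹ mod 83 explicitly. Euclid's algorithm: 83 = 1·63 + 20, 63 = 3·20 + 3, 20 = 6·3 + 2, 3 = 1·2 + 1; back-substituting gives 1 = 29·63 − 22·83, so 63⁻¹ ≡ 29 (mod 83).
Since T is injective, we compute T⁻¹(28): solve 63x + 54 ≡ 28 (mod 83), i.e. 63x ≡ 57 (mod 83).
Multiplying by 63⁻¹ = 29 gives x ≡ 29·57 = 1653 = 19·83 + 76 ≡ 76 (mod 83).
Check: T(76) = 63·76 + 54 = 4842 = 58·83 + 28 ≡ 28 (mod 83).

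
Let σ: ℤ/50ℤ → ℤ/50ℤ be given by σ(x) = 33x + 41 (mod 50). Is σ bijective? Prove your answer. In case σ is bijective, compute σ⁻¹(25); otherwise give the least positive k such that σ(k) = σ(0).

48

Recall: injectivity means: for all u, v in the domain, σ(u) = σ(v) implies u = v.
Suppose σ(u) = σ(v) in ℤ/50ℤ. Then 33u + 41 ≡ 33v + 41 (mod 50), so 33(u − v) ≡ 0 (mod 50).
Since gcd(33, 50) = 1, 33 is invertible modulo 50, thus u − v ≡ 0 (mod 50), i.e. u = v.
We now compute 33⁻¹ mod 50 explicitly. Euclid's algorithm: 50 = 1·33 + 17, 33 = 1·17 + 16, 17 = 1·16 + 1; back-substituting gives 1 = 47·33 − 31·50, so 33⁻¹ ≡ 47 (mod 50).
For any y ∈ ℤ/50ℤ, x = 47(y − 41) mod 50 satisfies σ(x) = 33·47(y − 41) + 41 ≡ y (since 33·47 ≡ 1 mod 50). So every y has a preimage.
So σ is bijective.
Since σ is bijective, we find σ⁻¹(25): we need 33x ≡ 25 − 41 ≡ 34 (mod 50). Using 33⁻¹ = 47: x ≡ 47·34 = 1598 = 31·50 + 48, so x = 48.
Check: σ(48) = 33·48 + 41 = 1625 = 32·50 + 25 ≡ 25 (mod 50).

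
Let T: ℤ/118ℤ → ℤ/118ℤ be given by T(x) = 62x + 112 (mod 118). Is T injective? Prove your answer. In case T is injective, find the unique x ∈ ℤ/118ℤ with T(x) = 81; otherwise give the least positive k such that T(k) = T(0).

59

We have gcd(62, 118) = 2 > 1. Taking a = 0 and b = 59: T(0) = 112 and T(59) = 62·59 + 112 = 3770 ≡ 112 (mod 118).
So T(0) = T(59) while 0 ≠ 59, thus T is not injective.
Since T is not injective, we find the least positive k with T(k) = T(0): this means 62k ≡ 0 (mod 118), i.e. 118 ∣ 62k. Since gcd(62, 118) = 2, dividing through by 2 this holds exactly when 59 ∣ 31k, and as gcd(31, 59) = 1, exactly when 59 ∣ k.
The smallest positive such k is 59.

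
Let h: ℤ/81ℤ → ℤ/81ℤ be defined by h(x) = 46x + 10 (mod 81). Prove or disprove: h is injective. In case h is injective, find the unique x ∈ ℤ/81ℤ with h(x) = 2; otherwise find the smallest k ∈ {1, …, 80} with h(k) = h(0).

If h(s) = h(t), then 46s ≡ 46t (mod 81). Because gcd(46, 81) = 1, we may cancel 46 to get s ≡ t (mod 81).
Thus h is injective.
We now compute 46⁻¹ mod 81 explicitly. Euclid's algorithm: 81 = 1·46 + 35, 46 = 1·35 + 11, 35 = 3·11 + 2, 11 = 5·2 + 1; back-substituting gives 1 = 37·46 − 21·81, so 46⁻¹ ≡ 37 (mod 81).
Since h is injective, we find h⁻¹(2): we need 46x ≡ 2 − 10 ≡ 73 (mod 81). Using 46⁻¹ = 37: x ≡ 37·73 = 2701 = 33·81 + 28, so x = 28.
Check: h(28) = 46·28 + 10 = 1298 = 16·81 + 2 ≡ 2 (mod 81).

28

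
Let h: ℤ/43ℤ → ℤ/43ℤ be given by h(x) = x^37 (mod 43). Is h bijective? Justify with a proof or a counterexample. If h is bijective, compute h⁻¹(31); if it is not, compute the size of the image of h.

10

Since 43 is prime, the nonzero elements of ℤ/43ℤ form a cyclic group of order 42.
As gcd(37, 42) = 1, raising to the 37th power is a bijection on this group: if u^37 ≡ v^37 then (uv^{−1})^37 = 1, and the only element of order dividing gcd(37, 42) = 1 is 1, so u = v.
With h(0) = 0 this makes h injective on all of ℤ/43ℤ, hence bijective (finite equal-size domain and codomain). In particular h is bijective.
Since h is bijective, we find the preimage of 31. The inverse of x ↦ x^37 on (ℤ/43ℤ)^× is x ↦ x^25, because 37·25 = 925 = 22·42 + 1 ≡ 1 (mod 42) and x^{42} = 1 for x ≠ 0 (Fermat). So h⁻¹(31) = 31^25 mod 43.
Repeated squaring mod 43: 31^1 ≡ 31, 31^2 ≡ 31² = 961 ≡ 15, 31^4 ≡ 15² = 225 ≡ 10, 31^8 ≡ 10² = 100 ≡ 14, 31^16 ≡ 14² = 196 ≡ 24. Since 25 = 16 + 8 + 1, 31^25 ≡ 24·14·31: 24·14 = 336 ≡ 35, then 35·31 = 1085 ≡ 10. So 31^25 ≡ 10 (mod 43).
Hence h⁻¹(31) = 10.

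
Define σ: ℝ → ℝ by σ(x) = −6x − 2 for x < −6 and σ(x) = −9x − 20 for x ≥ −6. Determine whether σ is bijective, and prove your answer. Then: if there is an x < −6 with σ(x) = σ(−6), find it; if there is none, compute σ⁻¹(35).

Both pieces are strictly decreasing (slopes −6 and −9), so each is injective on its own interval.
The left piece maps (−∞, −6) onto (34, ∞); the right piece maps [−6, ∞) onto (−∞, 34].
Since 34 = 34, the images partition ℝ: σ is injective and surjective, hence bijective.
Because the two images are disjoint, no x < −6 has σ(x) = σ(−6), so we compute σ⁻¹(35): 35 lies in (34, ∞), so solve −6x − 2 = 35: x = (35 + 2)/(−6) = −37/6.

-37/6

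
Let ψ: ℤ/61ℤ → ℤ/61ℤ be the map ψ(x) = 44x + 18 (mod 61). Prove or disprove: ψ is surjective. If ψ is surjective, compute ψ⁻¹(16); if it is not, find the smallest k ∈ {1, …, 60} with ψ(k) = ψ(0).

Since gcd(44, 61) = 1, 44 is invertible modulo 61. Euclid's algorithm: 61 = 1·44 + 17, 44 = 2·17 + 10, 17 = 1·10 + 7, 10 = 1·7 + 3, 7 = 2·3 + 1; back-substituting gives 1 = 43·44 − 31·61, so 44⁻¹ ≡ 43 (mod 61).
For any y ∈ ℤ/61ℤ, x = 43(y − 18) mod 61 satisfies ψ(x) = 44·43(y − 18) + 18 ≡ y (since 44·43 ≡ 1 mod 61). So every y has a preimage.
Hence ψ is surjective.
Since ψ is surjective, we compute ψ⁻¹(16): solve 44x + 18 ≡ 16 (mod 61), i.e. 44x ≡ 59 (mod 61).
Multiplying by 44⁻¹ = 43 gives x ≡ 43·59 = 2537 = 41·61 + 36 ≡ 36 (mod 61).
Check: ψ(36) = 44·36 + 18 = 1602 = 26·61 + 16 ≡ 16 (mod 61).

36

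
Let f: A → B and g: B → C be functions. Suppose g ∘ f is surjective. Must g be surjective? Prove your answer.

surjective

Let c ∈ C. Since g ∘ f is surjective, some a ∈ A has g(f(a)) = c. Then b = f(a) ∈ B satisfies g(b) = c. So g is surjective.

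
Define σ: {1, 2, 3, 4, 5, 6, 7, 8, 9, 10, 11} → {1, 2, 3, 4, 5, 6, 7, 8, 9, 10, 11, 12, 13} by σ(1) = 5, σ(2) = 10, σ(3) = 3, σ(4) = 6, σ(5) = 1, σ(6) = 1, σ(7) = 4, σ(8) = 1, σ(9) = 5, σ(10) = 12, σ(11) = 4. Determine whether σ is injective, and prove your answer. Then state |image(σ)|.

7

σ(5) = 1 = σ(6) with 5 ≠ 6, so σ is not injective.
The image of σ is {1, 3, 4, 5, 6, 10, 12}, which has 7 elements.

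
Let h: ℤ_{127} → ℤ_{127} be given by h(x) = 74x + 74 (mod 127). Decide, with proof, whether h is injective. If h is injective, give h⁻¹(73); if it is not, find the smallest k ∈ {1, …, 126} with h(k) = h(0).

If h(s) = h(t), then 74s ≡ 74t (mod 127). Because gcd(74, 127) = 1, we may cancel 74 to get s ≡ t (mod 127).
Therefore h is injective.
We now compute 74⁻¹ mod 127 explicitly. Euclid's algorithm: 127 = 1·74 + 53, 74 = 1·53 + 21, 53 = 2·21 + 11, 21 = 1·11 + 10, 11 = 1·10 + 1; back-substituting gives 1 = 115·74 − 67·127, so 74⁻¹ ≡ 115 (mod 127).
Since h is injective, we compute h⁻¹(73): solve 74x + 74 ≡ 73 (mod 127), i.e. 74x ≡ 126 (mod 127).
Multiplying by 74⁻¹ = 115 gives x ≡ 115·126 = 14490 = 114·127 + 12 ≡ 12 (mod 127).
Check: h(12) = 74·12 + 74 = 962 = 7·127 + 73 ≡ 73 (mod 127).

12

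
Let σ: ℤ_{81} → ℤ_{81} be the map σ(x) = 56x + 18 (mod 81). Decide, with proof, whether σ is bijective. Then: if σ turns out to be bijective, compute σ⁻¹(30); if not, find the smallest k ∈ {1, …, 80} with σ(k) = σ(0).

Recall: σ is injective if σ(u) = σ(v) implies u = v.
If σ(u) = σ(v), then 56u ≡ 56v (mod 81). Because gcd(56, 81) = 1, we may cancel 56 to get u ≡ v (mod 81).
We now compute 56⁻¹ mod 81 explicitly. Euclid's algorithm: 81 = 1·56 + 25, 56 = 2·25 + 6, 25 = 4·6 + 1; back-substituting gives 1 = 68·56 − 47·81, so 56⁻¹ ≡ 68 (mod 81).
Then y ↦ 68(y − 18) is a two-sided inverse to σ, so every y ∈ ℤ_{81} has a preimage.
So σ is bijective.
Since σ is bijective, we compute σ⁻¹(30): solve 56x + 18 ≡ 30 (mod 81), i.e. 56x ≡ 12 (mod 81).
Multiplying by 56⁻¹ = 68 gives x ≡ 68·12 = 816 = 10·81 + 6 ≡ 6 (mod 81).
Check: σ(6) = 56·6 + 18 = 354 = 4·81 + 30 ≡ 30 (mod 81).

6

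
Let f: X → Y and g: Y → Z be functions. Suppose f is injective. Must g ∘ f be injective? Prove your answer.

No. Take X = Y = Z = {1, 2, 3}, f = identity (injective), and g(x) = 1 for every x.
Then (g ∘ f)(1) = 1 = (g ∘ f)(3) with 1 ≠ 3, so g ∘ f is not injective.

not injective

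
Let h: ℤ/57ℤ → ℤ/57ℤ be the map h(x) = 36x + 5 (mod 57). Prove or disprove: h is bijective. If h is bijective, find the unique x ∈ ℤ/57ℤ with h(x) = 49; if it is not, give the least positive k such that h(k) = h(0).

19

Recall: h is injective when h(u) = h(v) forces u = v.
We have gcd(36, 57) = 3 > 1. Taking u = 0 and v = 19: h(0) = 5 and h(19) = 36·19 + 5 = 689 ≡ 5 (mod 57).
So h(0) = h(19) while 0 ≠ 19, so h is not injective, hence not bijective.
Since h is not bijective, we find the least positive k with h(k) = h(0): this means 36k ≡ 0 (mod 57), i.e. 57 ∣ 36k. Since gcd(36, 57) = 3, dividing through by 3 this holds exactly when 19 ∣ 12k, and as gcd(12, 19) = 1, exactly when 19 ∣ k.
The smallest positive such k is 19.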